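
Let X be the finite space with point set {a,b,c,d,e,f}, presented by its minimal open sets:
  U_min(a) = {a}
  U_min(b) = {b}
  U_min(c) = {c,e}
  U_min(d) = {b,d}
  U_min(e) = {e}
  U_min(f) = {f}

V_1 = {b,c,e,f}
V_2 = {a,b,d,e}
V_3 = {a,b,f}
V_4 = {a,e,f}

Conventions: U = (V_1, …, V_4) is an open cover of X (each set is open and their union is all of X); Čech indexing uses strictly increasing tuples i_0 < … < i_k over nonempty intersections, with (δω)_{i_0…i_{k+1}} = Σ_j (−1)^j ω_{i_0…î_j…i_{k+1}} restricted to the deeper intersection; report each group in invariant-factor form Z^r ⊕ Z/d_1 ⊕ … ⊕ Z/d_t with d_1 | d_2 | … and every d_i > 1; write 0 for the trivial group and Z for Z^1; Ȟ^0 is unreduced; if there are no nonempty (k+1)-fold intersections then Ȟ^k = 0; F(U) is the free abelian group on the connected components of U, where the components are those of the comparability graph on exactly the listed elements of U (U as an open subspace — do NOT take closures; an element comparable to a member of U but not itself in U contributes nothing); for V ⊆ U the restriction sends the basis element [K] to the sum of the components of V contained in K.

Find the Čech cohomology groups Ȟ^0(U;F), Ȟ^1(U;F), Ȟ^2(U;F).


nonempty intersections:
  V12={b,e} V13={b,f} V14={e,f} V23={a,b} V24={a,e} V34={a,f}
  V123={b} V124={e} V134={f} V234={a}
components per intersection:
  V1: {b} {c,e} {f}
  V2: {a} {b,d} {e}
  V3: {a} {b} {f}
  V4: {a} {e} {f}
  V12: {b} {e}
  V13: {b} {f}
  V14: {e} {f}
  V23: {a} {b}
  V24: {a} {e}
  V34: {a} {f}
  V123: {b}
  V124: {e}
  V134: {f}
  V234: {a}
C dims 12,12,4; δ0: rk 8, SNF 1^8; δ1: rk 4, SNF 1^4
Ȟ^0: (12−8)−0=4 ⇒ Z^4
Ȟ^1: (12−4)−8=0 ⇒ 0
Ȟ^2: (4−0)−4=0 ⇒ 0

Ȟ^0 ≅ Z^4, Ȟ^1 ≅ 0 and Ȟ^2 ≅ 0


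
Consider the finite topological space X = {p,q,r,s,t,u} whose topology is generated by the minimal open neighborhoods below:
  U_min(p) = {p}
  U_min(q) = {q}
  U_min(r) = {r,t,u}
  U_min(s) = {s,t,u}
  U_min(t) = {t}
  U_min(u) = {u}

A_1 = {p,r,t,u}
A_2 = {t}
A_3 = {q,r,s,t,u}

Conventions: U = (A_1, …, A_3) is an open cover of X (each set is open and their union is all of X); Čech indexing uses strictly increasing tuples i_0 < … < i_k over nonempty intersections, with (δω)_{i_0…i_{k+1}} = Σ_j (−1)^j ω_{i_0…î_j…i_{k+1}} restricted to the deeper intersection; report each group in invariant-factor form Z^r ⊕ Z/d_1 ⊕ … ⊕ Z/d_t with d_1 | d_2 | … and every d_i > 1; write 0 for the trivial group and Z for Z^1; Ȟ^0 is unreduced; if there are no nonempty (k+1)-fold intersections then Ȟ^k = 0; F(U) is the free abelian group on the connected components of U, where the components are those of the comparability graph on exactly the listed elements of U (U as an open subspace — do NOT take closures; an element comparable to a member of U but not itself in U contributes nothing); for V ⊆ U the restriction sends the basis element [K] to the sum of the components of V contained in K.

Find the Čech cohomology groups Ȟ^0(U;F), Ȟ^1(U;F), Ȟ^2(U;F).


Ȟ^0(U;F) ≅ Z^3,  Ȟ^1(U;F) ≅ 0,  Ȟ^2(U;F) ≅ 0

nonempty overlaps:
  A12={t} A13={r,t,u} A23={t}
  A123={t}
components per intersection:
  A1: {p} {r,t,u}
  A2: {t}
  A3: {q} {r,s,t,u}
  A12: {t}
  A13: {r,t,u}
  A23: {t}
  A123: {t}
C dims 5,3,1; δ0: rk 2, SNF 1^2; δ1: rk 1, SNF 1^1
degree 0: 5−2−0 = 3 → Ȟ^0 ≅ Z^3
degree 1: 3−1−2 = 0 → Ȟ^1 ≅ 0
degree 2: 1−0−1 = 0 → Ȟ^2 ≅ 0


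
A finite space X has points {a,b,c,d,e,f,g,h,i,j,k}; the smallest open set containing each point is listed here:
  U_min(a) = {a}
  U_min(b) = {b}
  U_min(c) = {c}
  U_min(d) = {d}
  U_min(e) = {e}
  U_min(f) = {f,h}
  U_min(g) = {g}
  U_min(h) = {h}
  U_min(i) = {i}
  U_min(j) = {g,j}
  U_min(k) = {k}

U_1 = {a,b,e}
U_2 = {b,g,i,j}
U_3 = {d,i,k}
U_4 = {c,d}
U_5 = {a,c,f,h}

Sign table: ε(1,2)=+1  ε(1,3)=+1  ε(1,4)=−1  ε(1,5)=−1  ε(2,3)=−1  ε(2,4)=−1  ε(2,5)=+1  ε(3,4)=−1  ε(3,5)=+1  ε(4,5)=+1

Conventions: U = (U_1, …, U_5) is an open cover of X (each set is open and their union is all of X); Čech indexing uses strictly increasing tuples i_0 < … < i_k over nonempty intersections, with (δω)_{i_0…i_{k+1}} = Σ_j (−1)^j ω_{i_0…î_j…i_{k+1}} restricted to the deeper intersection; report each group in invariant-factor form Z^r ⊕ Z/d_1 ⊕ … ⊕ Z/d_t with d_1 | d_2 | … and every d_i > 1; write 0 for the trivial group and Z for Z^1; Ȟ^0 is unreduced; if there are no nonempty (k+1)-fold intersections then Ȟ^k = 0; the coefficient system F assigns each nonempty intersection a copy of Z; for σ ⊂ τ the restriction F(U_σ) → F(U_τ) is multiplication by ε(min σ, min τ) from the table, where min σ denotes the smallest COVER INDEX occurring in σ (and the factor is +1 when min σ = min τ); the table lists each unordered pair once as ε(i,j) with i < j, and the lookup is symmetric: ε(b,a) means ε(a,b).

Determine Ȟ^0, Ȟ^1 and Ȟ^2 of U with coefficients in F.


Ȟ^0(U;F) ≅ 0,  Ȟ^1(U;F) ≅ Z/2,  Ȟ^2(U;F) ≅ 0

intersection data:
  U12={b} U15={a} U23={i} U34={d} U45={c}
C dims 5,5; δ0: rk 5, SNF 1^4·2
Ȟ^0 = (5 − 5) − 0 = 0, so Ȟ^0 ≅ 0
Ȟ^1 = (5 − 0) − 5 = 0 plus torsion [2], so Ȟ^1 ≅ Z/2
Ȟ^2 = (0 − 0) − 0 = 0, so Ȟ^2 ≅ 0


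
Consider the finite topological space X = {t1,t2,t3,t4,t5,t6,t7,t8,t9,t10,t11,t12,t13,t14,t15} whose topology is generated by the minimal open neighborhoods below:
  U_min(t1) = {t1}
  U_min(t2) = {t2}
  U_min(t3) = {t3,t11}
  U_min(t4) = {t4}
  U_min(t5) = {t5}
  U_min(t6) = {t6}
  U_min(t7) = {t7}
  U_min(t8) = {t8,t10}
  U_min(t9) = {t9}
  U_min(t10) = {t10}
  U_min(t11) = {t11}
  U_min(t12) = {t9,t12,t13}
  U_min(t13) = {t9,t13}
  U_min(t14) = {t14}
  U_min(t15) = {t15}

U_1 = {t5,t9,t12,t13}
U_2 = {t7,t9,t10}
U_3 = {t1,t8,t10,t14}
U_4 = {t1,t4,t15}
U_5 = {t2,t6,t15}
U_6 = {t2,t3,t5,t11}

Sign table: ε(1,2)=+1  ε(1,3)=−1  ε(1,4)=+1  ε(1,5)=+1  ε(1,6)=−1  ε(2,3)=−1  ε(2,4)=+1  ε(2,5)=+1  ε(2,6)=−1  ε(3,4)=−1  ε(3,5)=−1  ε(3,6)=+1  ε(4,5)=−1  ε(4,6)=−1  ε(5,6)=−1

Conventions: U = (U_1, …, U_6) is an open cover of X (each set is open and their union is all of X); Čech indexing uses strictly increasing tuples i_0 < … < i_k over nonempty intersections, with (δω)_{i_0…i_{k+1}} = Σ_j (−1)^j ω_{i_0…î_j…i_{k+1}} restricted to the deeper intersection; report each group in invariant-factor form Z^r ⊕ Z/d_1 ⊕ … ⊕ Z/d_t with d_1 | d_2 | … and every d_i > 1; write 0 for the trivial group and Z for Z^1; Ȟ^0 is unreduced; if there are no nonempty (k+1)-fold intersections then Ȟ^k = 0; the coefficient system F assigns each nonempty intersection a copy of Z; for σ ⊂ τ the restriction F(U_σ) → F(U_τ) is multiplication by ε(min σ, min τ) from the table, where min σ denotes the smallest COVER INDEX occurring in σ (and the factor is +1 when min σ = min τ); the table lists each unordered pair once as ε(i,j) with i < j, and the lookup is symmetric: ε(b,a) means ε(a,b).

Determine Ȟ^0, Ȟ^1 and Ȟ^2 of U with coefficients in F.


nonempty overlaps:
  U12={t9} U16={t5} U23={t10} U34={t1} U45={t15} U56={t2}
C dims 6,6; δ0: rk 6, SNF 1^5·2
degree 0: 6−6−0 = 0 → Ȟ^0 ≅ 0
degree 1: 6−0−6 = 0 plus torsion [2] → Ȟ^1 ≅ Z/2
degree 2: 0−0−0 = 0 → Ȟ^2 ≅ 0

Ȟ^0(U;F) ≅ 0,  Ȟ^1(U;F) ≅ Z/2,  Ȟ^2(U;F) ≅ 0


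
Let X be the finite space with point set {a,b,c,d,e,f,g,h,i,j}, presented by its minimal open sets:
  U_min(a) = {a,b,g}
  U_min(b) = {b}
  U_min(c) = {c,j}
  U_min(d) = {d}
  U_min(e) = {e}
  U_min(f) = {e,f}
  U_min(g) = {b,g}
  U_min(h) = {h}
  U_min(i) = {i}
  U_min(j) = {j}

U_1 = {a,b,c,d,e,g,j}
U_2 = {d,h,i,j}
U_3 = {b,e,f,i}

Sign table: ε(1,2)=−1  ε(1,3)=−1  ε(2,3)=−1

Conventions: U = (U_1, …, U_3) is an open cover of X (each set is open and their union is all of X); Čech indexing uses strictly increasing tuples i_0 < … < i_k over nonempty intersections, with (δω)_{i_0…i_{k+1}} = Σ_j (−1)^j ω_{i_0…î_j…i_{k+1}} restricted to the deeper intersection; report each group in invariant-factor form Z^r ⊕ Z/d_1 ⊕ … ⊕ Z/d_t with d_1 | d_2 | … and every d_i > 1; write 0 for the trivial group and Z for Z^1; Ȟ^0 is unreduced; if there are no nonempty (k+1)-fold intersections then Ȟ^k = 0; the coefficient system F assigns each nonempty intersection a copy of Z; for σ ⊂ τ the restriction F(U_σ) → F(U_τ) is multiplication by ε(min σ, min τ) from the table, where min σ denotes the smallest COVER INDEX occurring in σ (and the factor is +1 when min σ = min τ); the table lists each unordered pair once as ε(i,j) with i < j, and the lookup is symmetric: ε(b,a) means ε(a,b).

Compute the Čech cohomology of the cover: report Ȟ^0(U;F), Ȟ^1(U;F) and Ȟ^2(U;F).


Ȟ^0 = 0, Ȟ^1 = Z/2 and Ȟ^2 = 0

nerve simplices:
  U12={d,j} U13={b,e} U23={i}
C dims 3,3; δ0: rk 3, SNF 1^2·2
degree 0: 3−3−0 = 0 → Ȟ^0 ≅ 0
degree 1: 3−0−3 = 0 plus torsion [2] → Ȟ^1 ≅ Z/2
degree 2: 0−0−0 = 0 → Ȟ^2 ≅ 0


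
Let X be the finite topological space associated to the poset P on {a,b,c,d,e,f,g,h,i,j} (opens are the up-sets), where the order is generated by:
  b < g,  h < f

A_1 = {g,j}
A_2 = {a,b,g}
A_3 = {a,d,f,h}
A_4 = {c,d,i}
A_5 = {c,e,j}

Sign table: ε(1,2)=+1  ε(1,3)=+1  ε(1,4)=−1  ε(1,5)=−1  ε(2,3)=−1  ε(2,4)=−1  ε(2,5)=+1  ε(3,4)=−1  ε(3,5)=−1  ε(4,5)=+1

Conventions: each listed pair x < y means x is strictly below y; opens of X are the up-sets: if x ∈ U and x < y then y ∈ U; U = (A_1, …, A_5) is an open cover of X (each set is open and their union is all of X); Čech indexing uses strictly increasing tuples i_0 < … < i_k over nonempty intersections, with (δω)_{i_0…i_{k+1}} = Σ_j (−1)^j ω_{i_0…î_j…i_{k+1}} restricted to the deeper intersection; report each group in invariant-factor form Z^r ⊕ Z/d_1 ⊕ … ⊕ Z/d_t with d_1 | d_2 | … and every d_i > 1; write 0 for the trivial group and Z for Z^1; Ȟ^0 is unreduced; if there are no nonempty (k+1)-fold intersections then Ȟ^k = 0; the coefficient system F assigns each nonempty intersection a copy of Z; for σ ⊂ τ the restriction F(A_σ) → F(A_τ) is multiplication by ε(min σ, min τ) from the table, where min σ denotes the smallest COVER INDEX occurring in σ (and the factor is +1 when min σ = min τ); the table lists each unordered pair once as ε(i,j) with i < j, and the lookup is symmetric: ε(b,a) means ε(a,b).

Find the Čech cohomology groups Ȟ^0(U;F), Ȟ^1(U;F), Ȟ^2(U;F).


Ȟ^0 = 0; Ȟ^1 = Z/2; Ȟ^2 = 0

nonempty intersections:
  A12={g} A15={j} A23={a} A34={d} A45={c}
C dims 5,5; δ0: rk 5, SNF 1^4·2
Ȟ^0: (5−5)−0=0 ⇒ 0
Ȟ^1: (5−0)−5=0 plus torsion [2] ⇒ Z/2
Ȟ^2: (0−0)−0=0 ⇒ 0


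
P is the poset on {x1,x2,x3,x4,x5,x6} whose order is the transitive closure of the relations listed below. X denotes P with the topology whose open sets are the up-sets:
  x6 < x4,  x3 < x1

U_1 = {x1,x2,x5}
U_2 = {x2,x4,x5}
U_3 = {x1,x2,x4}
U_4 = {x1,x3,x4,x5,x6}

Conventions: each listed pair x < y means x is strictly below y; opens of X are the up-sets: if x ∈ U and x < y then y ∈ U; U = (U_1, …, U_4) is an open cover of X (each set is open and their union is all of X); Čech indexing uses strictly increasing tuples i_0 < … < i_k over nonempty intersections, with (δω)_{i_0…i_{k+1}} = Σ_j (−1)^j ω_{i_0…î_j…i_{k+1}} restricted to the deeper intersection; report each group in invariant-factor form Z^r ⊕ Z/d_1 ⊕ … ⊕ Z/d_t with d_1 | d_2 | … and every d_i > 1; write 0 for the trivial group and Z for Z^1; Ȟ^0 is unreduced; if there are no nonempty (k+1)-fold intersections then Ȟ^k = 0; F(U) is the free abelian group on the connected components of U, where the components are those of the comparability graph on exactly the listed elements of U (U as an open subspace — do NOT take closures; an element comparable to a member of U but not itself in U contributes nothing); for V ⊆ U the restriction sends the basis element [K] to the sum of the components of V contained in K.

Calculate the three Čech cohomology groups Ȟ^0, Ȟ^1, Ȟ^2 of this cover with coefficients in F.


Ȟ^0 ≅ Z^4, Ȟ^1 ≅ 0 and Ȟ^2 ≅ 0

nerve simplices:
  U12={x2,x5} U13={x1,x2} U14={x1,x5} U23={x2,x4} U24={x4,x5} U34={x1,x4}
  U123={x2} U124={x5} U134={x1} U234={x4}
components per intersection:
  U1: {x1} {x2} {x5}
  U2: {x2} {x4} {x5}
  U3: {x1} {x2} {x4}
  U4: {x1,x3} {x4,x6} {x5}
  U12: {x2} {x5}
  U13: {x1} {x2}
  U14: {x1} {x5}
  U23: {x2} {x4}
  U24: {x4} {x5}
  U34: {x1} {x4}
  U123: {x2}
  U124: {x5}
  U134: {x1}
  U234: {x4}
C dims 12,12,4; δ0: rk 8, SNF 1^8; δ1: rk 4, SNF 1^4
degree 0: 12−8−0 = 4 → Ȟ^0 ≅ Z^4
degree 1: 12−4−8 = 0 → Ȟ^1 ≅ 0
degree 2: 4−0−4 = 0 → Ȟ^2 ≅ 0


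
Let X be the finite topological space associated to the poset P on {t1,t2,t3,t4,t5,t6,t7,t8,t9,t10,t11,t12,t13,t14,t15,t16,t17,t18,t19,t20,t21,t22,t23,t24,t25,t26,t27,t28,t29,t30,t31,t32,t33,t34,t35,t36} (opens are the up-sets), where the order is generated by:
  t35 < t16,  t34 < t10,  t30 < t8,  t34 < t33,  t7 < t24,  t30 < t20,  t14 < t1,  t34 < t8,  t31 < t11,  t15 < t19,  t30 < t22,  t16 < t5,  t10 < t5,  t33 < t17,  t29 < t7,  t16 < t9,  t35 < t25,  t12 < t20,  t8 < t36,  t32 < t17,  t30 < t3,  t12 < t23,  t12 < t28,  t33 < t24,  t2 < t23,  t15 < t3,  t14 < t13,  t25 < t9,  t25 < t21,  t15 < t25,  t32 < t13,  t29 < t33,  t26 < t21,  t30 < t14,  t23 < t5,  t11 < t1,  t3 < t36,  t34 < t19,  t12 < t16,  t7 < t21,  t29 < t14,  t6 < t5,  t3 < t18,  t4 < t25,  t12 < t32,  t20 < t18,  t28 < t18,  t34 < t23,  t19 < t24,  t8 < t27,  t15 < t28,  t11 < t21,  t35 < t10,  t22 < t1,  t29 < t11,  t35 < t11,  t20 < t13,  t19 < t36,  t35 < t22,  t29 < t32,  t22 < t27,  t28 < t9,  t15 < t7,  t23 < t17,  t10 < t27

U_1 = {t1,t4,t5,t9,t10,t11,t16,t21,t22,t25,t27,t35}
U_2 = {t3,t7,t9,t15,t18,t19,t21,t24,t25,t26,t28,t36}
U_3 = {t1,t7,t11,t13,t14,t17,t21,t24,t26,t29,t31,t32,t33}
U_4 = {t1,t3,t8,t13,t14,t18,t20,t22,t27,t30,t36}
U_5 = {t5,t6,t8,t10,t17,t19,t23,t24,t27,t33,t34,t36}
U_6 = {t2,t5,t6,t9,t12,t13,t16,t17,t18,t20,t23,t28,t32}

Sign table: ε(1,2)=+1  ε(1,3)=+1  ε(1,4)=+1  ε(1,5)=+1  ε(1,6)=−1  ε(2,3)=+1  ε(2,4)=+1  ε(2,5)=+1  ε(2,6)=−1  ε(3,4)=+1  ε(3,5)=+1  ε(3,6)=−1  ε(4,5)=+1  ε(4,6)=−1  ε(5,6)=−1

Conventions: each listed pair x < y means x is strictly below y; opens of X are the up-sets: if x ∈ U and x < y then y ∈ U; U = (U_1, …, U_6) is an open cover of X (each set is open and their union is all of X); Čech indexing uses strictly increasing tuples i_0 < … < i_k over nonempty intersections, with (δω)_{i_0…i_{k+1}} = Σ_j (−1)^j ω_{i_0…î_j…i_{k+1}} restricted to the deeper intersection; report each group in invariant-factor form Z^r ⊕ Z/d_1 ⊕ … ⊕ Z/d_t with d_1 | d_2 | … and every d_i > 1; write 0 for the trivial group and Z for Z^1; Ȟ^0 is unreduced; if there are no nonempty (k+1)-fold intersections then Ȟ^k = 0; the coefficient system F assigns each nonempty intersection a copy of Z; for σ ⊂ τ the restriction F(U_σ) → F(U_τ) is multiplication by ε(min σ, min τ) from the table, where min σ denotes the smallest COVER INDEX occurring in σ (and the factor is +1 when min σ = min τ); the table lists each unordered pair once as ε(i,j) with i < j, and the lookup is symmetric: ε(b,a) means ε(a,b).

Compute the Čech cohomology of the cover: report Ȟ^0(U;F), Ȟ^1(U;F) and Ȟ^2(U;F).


Ȟ^0(U;F) ≅ Z; Ȟ^1(U;F) ≅ 0; Ȟ^2(U;F) ≅ Z/2

cover nerve:
  U12={t9,t21,t25} U13={t1,t11,t21} U14={t1,t22,t27} U15={t5,t10,t27} U16={t5,t9,t16} U23={t7,t21,t24,t26} U24={t3,t18,t36} U25={t19,t24,t36} U26={t9,t18,t28} U34={t1,t13,t14} U35={t17,t24,t33} U36={t13,t17,t32} U45={t8,t27,t36} U46={t13,t18,t20} U56={t5,t6,t17,t23}
  U123={t21} U126={t9} U134={t1} U145={t27} U156={t5} U235={t24} U245={t36} U246={t18} U346={t13} U356={t17}
C dims 6,15,10; δ0: rk 5, SNF 1^5; δ1: rk 10, SNF 1^9·2
Ȟ^0: (6−5)−0=1 ⇒ Z
Ȟ^1: (15−10)−5=0 ⇒ 0
Ȟ^2: (10−0)−10=0 plus torsion [2] ⇒ Z/2


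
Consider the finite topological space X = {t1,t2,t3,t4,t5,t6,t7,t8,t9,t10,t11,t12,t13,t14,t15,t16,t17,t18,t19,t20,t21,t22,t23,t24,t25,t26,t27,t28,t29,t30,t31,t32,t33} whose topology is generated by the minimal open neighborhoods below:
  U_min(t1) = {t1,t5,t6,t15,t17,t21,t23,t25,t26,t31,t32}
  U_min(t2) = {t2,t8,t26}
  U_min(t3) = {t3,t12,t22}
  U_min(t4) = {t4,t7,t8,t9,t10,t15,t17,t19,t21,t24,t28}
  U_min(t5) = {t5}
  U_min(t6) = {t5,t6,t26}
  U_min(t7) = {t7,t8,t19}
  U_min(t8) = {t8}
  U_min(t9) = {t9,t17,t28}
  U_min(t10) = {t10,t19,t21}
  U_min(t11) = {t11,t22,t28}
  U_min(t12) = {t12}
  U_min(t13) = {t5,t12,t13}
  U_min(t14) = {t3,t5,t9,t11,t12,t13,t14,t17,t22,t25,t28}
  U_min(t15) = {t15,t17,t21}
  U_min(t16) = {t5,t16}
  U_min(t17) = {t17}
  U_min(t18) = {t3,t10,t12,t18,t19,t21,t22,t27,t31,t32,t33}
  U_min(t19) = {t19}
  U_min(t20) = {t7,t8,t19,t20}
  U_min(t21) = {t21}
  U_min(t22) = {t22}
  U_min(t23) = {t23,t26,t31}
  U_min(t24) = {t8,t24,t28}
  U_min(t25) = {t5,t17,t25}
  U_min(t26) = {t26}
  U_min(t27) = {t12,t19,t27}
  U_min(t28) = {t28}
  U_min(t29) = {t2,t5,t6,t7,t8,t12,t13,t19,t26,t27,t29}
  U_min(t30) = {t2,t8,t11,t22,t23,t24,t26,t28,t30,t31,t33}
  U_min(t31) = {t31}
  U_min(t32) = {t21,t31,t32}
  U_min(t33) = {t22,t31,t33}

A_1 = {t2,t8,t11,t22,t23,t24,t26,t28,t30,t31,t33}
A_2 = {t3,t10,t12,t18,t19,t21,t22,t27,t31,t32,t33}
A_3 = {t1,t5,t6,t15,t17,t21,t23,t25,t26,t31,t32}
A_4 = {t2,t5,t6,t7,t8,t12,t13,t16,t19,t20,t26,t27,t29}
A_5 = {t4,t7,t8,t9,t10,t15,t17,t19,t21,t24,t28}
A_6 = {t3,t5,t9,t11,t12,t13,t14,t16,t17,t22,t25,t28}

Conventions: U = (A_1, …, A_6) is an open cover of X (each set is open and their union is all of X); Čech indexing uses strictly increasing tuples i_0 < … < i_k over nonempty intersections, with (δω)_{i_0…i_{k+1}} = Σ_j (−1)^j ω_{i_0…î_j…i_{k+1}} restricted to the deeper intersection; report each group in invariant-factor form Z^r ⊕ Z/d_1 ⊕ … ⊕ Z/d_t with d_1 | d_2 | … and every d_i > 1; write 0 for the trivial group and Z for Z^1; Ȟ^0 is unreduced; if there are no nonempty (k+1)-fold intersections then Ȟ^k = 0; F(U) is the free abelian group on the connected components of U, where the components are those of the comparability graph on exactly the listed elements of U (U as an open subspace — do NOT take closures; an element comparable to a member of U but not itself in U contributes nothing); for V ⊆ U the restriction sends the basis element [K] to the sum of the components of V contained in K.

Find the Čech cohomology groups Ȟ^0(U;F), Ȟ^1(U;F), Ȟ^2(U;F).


Ȟ^0 ≅ Z, Ȟ^1 ≅ 0, Ȟ^2 ≅ Z/2

nonempty intersections:
  A12={t22,t31,t33} A13={t23,t26,t31} A14={t2,t8,t26} A15={t8,t24,t28} A16={t11,t22,t28} A23={t21,t31,t32} A24={t12,t19,t27} A25={t10,t19,t21} A26={t3,t12,t22} A34={t5,t6,t26} A35={t15,t17,t21} A36={t5,t17,t25} A45={t7,t8,t19} A46={t5,t12,t13,t16} A56={t9,t17,t28}
  A123={t31} A126={t22} A134={t26} A145={t8} A156={t28} A235={t21} A245={t19} A246={t12} A346={t5} A356={t17}
components per intersection:
  A1: {t2,t8,t11,t22,t23,t24,t26,t28,t30,t31,t33}
  A2: {t3,t10,t12,t18,t19,t21,t22,t27,t31,t32,t33}
  A3: {t1,t5,t6,t15,t17,t21,t23,t25,t26,t31,t32}
  A4: {t2,t5,t6,t7,t8,t12,t13,t16,t19,t20,t26,t27,t29}
  A5: {t4,t7,t8,t9,t10,t15,t17,t19,t21,t24,t28}
  A6: {t3,t5,t9,t11,t12,t13,t14,t16,t17,t22,t25,t28}
  A12: {t22,t31,t33}
  A13: {t23,t26,t31}
  A14: {t2,t8,t26}
  A15: {t8,t24,t28}
  A16: {t11,t22,t28}
  A23: {t21,t31,t32}
  A24: {t12,t19,t27}
  A25: {t10,t19,t21}
  A26: {t3,t12,t22}
  A34: {t5,t6,t26}
  A35: {t15,t17,t21}
  A36: {t5,t17,t25}
  A45: {t7,t8,t19}
  A46: {t5,t12,t13,t16}
  A56: {t9,t17,t28}
  A123: {t31}
  A126: {t22}
  A134: {t26}
  A145: {t8}
  A156: {t28}
  A235: {t21}
  A245: {t19}
  A246: {t12}
  A346: {t5}
  A356: {t17}
C dims 6,15,10; δ0: rk 5, SNF 1^5; δ1: rk 10, SNF 1^9·2
Ȟ^0: (6−5)−0=1 ⇒ Z
Ȟ^1: (15−10)−5=0 ⇒ 0
Ȟ^2: (10−0)−10=0 plus torsion [2] ⇒ Z/2


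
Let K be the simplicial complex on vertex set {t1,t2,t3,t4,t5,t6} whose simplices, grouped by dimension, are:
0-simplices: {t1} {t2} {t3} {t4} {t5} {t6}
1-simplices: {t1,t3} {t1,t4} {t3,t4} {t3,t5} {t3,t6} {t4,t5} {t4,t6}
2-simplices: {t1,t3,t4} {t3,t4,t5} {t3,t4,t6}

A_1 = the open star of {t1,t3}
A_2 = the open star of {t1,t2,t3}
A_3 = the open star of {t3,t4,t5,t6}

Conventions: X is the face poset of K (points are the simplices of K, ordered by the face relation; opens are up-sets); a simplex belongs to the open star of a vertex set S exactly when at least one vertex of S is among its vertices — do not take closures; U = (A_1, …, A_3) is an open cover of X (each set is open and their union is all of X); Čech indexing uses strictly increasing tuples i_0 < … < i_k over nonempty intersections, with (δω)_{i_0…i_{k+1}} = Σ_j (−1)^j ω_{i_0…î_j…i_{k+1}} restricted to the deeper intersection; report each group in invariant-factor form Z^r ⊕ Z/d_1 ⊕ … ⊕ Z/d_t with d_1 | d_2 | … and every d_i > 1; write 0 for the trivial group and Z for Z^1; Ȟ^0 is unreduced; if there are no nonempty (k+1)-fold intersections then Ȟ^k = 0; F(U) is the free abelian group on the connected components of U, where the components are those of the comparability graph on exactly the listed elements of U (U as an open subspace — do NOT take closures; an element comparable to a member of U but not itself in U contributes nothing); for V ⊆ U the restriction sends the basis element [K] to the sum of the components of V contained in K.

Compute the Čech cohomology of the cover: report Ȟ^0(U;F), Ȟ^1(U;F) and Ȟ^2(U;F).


Ȟ^0 = Z^2; Ȟ^1 = 0; Ȟ^2 = 0

nerve simplices:
  A1={{t1},{t3},{t1,t3},{t1,t4},{t3,t4},{t3,t5},{t3,t6},{t1,t3,t4},{t3,t4,t5},{t3,t4,t6}} A2={{t1},{t2},{t3},{t1,t3},{t1,t4},{t3,t4},{t3,t5},{t3,t6},{t1,t3,t4},{t3,t4,t5},{t3,t4,t6}} A3={{t3},{t4},{t5},{t6},{t1,t3},{t1,t4},{t3,t4},{t3,t5},{t3,t6},{t4,t5},{t4,t6},{t1,t3,t4},{t3,t4,t5},{t3,t4,t6}}
  A12={{t1},{t3},{t1,t3},{t1,t4},{t3,t4},{t3,t5},{t3,t6},{t1,t3,t4},{t3,t4,t5},{t3,t4,t6}} A13={{t3},{t1,t3},{t1,t4},{t3,t4},{t3,t5},{t3,t6},{t1,t3,t4},{t3,t4,t5},{t3,t4,t6}} A23={{t3},{t1,t3},{t1,t4},{t3,t4},{t3,t5},{t3,t6},{t1,t3,t4},{t3,t4,t5},{t3,t4,t6}}
  A123={{t3},{t1,t3},{t1,t4},{t3,t4},{t3,t5},{t3,t6},{t1,t3,t4},{t3,t4,t5},{t3,t4,t6}}
components per intersection:
  A1: {{t1},{t3},{t1,t3},{t1,t4},{t3,t4},{t3,t5},{t3,t6},{t1,t3,t4},{t3,t4,t5},{t3,t4,t6}}
  A2: {{t1},{t3},{t1,t3},{t1,t4},{t3,t4},{t3,t5},{t3,t6},{t1,t3,t4},{t3,t4,t5},{t3,t4,t6}} {{t2}}
  A3: {{t3},{t4},{t5},{t6},{t1,t3},{t1,t4},{t3,t4},{t3,t5},{t3,t6},{t4,t5},{t4,t6},{t1,t3,t4},{t3,t4,t5},{t3,t4,t6}}
  A12: {{t1},{t3},{t1,t3},{t1,t4},{t3,t4},{t3,t5},{t3,t6},{t1,t3,t4},{t3,t4,t5},{t3,t4,t6}}
  A13: {{t3},{t1,t3},{t1,t4},{t3,t4},{t3,t5},{t3,t6},{t1,t3,t4},{t3,t4,t5},{t3,t4,t6}}
  A23: {{t3},{t1,t3},{t1,t4},{t3,t4},{t3,t5},{t3,t6},{t1,t3,t4},{t3,t4,t5},{t3,t4,t6}}
  A123: {{t3},{t1,t3},{t1,t4},{t3,t4},{t3,t5},{t3,t6},{t1,t3,t4},{t3,t4,t5},{t3,t4,t6}}
C dims 4,3,1; δ0: rk 2, SNF 1^2; δ1: rk 1, SNF 1^1
degree 0: 4−2−0 = 2 → Ȟ^0 ≅ Z^2
degree 1: 3−1−2 = 0 → Ȟ^1 ≅ 0
degree 2: 1−0−1 = 0 → Ȟ^2 ≅ 0


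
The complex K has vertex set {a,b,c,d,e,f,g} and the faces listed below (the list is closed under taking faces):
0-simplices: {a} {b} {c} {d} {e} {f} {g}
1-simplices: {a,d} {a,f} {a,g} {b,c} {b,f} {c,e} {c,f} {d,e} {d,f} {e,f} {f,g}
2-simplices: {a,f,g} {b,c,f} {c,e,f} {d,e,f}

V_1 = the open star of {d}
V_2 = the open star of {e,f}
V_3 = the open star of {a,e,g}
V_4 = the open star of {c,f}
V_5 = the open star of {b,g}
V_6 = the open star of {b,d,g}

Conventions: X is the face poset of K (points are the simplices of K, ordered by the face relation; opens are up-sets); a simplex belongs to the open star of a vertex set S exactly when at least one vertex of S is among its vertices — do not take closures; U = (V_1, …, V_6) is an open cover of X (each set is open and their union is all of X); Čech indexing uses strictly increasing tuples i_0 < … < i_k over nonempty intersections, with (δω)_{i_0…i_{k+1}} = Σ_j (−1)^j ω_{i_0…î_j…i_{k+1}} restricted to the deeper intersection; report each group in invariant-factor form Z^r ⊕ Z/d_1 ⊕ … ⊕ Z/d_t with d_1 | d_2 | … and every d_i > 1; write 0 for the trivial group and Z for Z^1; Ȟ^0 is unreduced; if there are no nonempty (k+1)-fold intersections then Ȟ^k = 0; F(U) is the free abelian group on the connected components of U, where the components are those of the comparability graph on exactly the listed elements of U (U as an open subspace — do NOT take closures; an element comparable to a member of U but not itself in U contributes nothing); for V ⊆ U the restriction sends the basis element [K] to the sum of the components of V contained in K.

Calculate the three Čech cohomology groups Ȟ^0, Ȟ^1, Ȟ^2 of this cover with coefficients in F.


Ȟ^0 ≅ Z; Ȟ^1 ≅ Z; Ȟ^2 ≅ 0

nerve of the cover:
  V1={{d},{a,d},{d,e},{d,f},{d,e,f}} V2={{e},{f},{a,f},{b,f},{c,e},{c,f},{d,e},{d,f},{e,f},{f,g},{a,f,g},{b,c,f},{c,e,f},{d,e,f}} V3={{a},{e},{g},{a,d},{a,f},{a,g},{c,e},{d,e},{e,f},{f,g},{a,f,g},{c,e,f},{d,e,f}} V4={{c},{f},{a,f},{b,c},{b,f},{c,e},{c,f},{d,f},{e,f},{f,g},{a,f,g},{b,c,f},{c,e,f},{d,e,f}} V5={{b},{g},{a,g},{b,c},{b,f},{f,g},{a,f,g},{b,c,f}} V6={{b},{d},{g},{a,d},{a,g},{b,c},{b,f},{d,e},{d,f},{f,g},{a,f,g},{b,c,f},{d,e,f}}
  V12={{d,e},{d,f},{d,e,f}} V13={{a,d},{d,e},{d,e,f}} V14={{d,f},{d,e,f}} V16={{d},{a,d},{d,e},{d,f},{d,e,f}} V23={{e},{a,f},{c,e},{d,e},{e,f},{f,g},{a,f,g},{c,e,f},{d,e,f}} V24={{f},{a,f},{b,f},{c,e},{c,f},{d,f},{e,f},{f,g},{a,f,g},{b,c,f},{c,e,f},{d,e,f}} V25={{b,f},{f,g},{a,f,g},{b,c,f}} V26={{b,f},{d,e},{d,f},{f,g},{a,f,g},{b,c,f},{d,e,f}} V34={{a,f},{c,e},{e,f},{f,g},{a,f,g},{c,e,f},{d,e,f}} V35={{g},{a,g},{f,g},{a,f,g}} V36={{g},{a,d},{a,g},{d,e},{f,g},{a,f,g},{d,e,f}} V45={{b,c},{b,f},{f,g},{a,f,g},{b,c,f}} V46={{b,c},{b,f},{d,f},{f,g},{a,f,g},{b,c,f},{d,e,f}} V56={{b},{g},{a,g},{b,c},{b,f},{f,g},{a,f,g},{b,c,f}}
  V123={{d,e},{d,e,f}} V124={{d,f},{d,e,f}} V126={{d,e},{d,f},{d,e,f}} V134={{d,e,f}} V136={{a,d},{d,e},{d,e,f}} V146={{d,f},{d,e,f}} V234={{a,f},{c,e},{e,f},{f,g},{a,f,g},{c,e,f},{d,e,f}} V235={{f,g},{a,f,g}} V236={{d,e},{f,g},{a,f,g},{d,e,f}} V245={{b,f},{f,g},{a,f,g},{b,c,f}} V246={{b,f},{d,f},{f,g},{a,f,g},{b,c,f},{d,e,f}} V256={{b,f},{f,g},{a,f,g},{b,c,f}} V345={{f,g},{a,f,g}} V346={{f,g},{a,f,g},{d,e,f}} V356={{g},{a,g},{f,g},{a,f,g}} V456={{b,c},{b,f},{f,g},{a,f,g},{b,c,f}}
  V1234={{d,e,f}} V1236={{d,e},{d,e,f}} V1246={{d,f},{d,e,f}} V1346={{d,e,f}} V2345={{f,g},{a,f,g}} V2346={{f,g},{a,f,g},{d,e,f}} V2356={{f,g},{a,f,g}} V2456={{b,f},{f,g},{a,f,g},{b,c,f}} V3456={{f,g},{a,f,g}}
  V12346={{d,e,f}} V23456={{f,g},{a,f,g}}
components per intersection:
  V1: {{d},{a,d},{d,e},{d,f},{d,e,f}}
  V2: {{e},{f},{a,f},{b,f},{c,e},{c,f},{d,e},{d,f},{e,f},{f,g},{a,f,g},{b,c,f},{c,e,f},{d,e,f}}
  V3: {{a},{g},{a,d},{a,f},{a,g},{f,g},{a,f,g}} {{e},{c,e},{d,e},{e,f},{c,e,f},{d,e,f}}
  V4: {{c},{f},{a,f},{b,c},{b,f},{c,e},{c,f},{d,f},{e,f},{f,g},{a,f,g},{b,c,f},{c,e,f},{d,e,f}}
  V5: {{b},{b,c},{b,f},{b,c,f}} {{g},{a,g},{f,g},{a,f,g}}
  V6: {{b},{b,c},{b,f},{b,c,f}} {{d},{a,d},{d,e},{d,f},{d,e,f}} {{g},{a,g},{f,g},{a,f,g}}
  V12: {{d,e},{d,f},{d,e,f}}
  V13: {{a,d}} {{d,e},{d,e,f}}
  V14: {{d,f},{d,e,f}}
  V16: {{d},{a,d},{d,e},{d,f},{d,e,f}}
  V23: {{e},{c,e},{d,e},{e,f},{c,e,f},{d,e,f}} {{a,f},{f,g},{a,f,g}}
  V24: {{f},{a,f},{b,f},{c,e},{c,f},{d,f},{e,f},{f,g},{a,f,g},{b,c,f},{c,e,f},{d,e,f}}
  V25: {{b,f},{b,c,f}} {{f,g},{a,f,g}}
  V26: {{b,f},{b,c,f}} {{d,e},{d,f},{d,e,f}} {{f,g},{a,f,g}}
  V34: {{a,f},{f,g},{a,f,g}} {{c,e},{e,f},{c,e,f},{d,e,f}}
  V35: {{g},{a,g},{f,g},{a,f,g}}
  V36: {{g},{a,g},{f,g},{a,f,g}} {{a,d}} {{d,e},{d,e,f}}
  V45: {{b,c},{b,f},{b,c,f}} {{f,g},{a,f,g}}
  V46: {{b,c},{b,f},{b,c,f}} {{d,f},{d,e,f}} {{f,g},{a,f,g}}
  V56: {{b},{b,c},{b,f},{b,c,f}} {{g},{a,g},{f,g},{a,f,g}}
  V123: {{d,e},{d,e,f}}
  V124: {{d,f},{d,e,f}}
  V126: {{d,e},{d,f},{d,e,f}}
  V134: {{d,e,f}}
  V136: {{a,d}} {{d,e},{d,e,f}}
  V146: {{d,f},{d,e,f}}
  V234: {{a,f},{f,g},{a,f,g}} {{c,e},{e,f},{c,e,f},{d,e,f}}
  V235: {{f,g},{a,f,g}}
  V236: {{d,e},{d,e,f}} {{f,g},{a,f,g}}
  V245: {{b,f},{b,c,f}} {{f,g},{a,f,g}}
  V246: {{b,f},{b,c,f}} {{d,f},{d,e,f}} {{f,g},{a,f,g}}
  V256: {{b,f},{b,c,f}} {{f,g},{a,f,g}}
  V345: {{f,g},{a,f,g}}
  V346: {{f,g},{a,f,g}} {{d,e,f}}
  V356: {{g},{a,g},{f,g},{a,f,g}}
  V456: {{b,c},{b,f},{b,c,f}} {{f,g},{a,f,g}}
  V1234: {{d,e,f}}
  V1236: {{d,e},{d,e,f}}
  V1246: {{d,f},{d,e,f}}
  V1346: {{d,e,f}}
  V2345: {{f,g},{a,f,g}}
  V2346: {{f,g},{a,f,g}} {{d,e,f}}
  V2356: {{f,g},{a,f,g}}
  V2456: {{b,f},{b,c,f}} {{f,g},{a,f,g}}
  V3456: {{f,g},{a,f,g}}
  V12346: {{d,e,f}}
  V23456: {{f,g},{a,f,g}}
C dims 10,26,25,11; δ0: rk 9, SNF 1^9; δ1: rk 16, SNF 1^16; δ2: rk 9, SNF 1^9
Ȟ^0 = (10 − 9) − 0 = 1, so Ȟ^0 ≅ Z
Ȟ^1 = (26 − 16) − 9 = 1, so Ȟ^1 ≅ Z
Ȟ^2 = (25 − 9) − 16 = 0, so Ȟ^2 ≅ 0


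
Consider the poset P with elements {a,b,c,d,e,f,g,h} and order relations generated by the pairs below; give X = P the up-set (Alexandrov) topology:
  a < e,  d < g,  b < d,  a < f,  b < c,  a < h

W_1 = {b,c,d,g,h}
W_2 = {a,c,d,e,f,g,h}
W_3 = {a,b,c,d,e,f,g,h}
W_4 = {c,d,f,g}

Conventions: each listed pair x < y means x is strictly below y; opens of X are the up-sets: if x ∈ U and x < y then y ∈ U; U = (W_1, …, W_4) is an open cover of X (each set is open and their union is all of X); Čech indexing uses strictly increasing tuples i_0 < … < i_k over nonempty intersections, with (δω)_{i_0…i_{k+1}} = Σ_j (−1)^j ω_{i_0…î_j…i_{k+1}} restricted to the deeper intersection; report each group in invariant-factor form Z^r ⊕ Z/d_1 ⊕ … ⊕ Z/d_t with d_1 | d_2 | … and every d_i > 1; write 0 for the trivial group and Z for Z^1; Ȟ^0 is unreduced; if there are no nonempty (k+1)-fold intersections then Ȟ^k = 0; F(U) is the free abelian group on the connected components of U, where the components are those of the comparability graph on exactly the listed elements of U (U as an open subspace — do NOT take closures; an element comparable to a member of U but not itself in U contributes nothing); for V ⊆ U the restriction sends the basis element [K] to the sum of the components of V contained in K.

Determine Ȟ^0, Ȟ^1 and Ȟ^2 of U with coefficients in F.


nerve simplices:
  W12={c,d,g,h} W13={b,c,d,g,h} W14={c,d,g} W23={a,c,d,e,f,g,h} W24={c,d,f,g} W34={c,d,f,g}
  W123={c,d,g,h} W124={c,d,g} W134={c,d,g} W234={c,d,f,g}
  W1234={c,d,g}
components per intersection:
  W1: {b,c,d,g} {h}
  W2: {a,e,f,h} {c} {d,g}
  W3: {a,e,f,h} {b,c,d,g}
  W4: {c} {d,g} {f}
  W12: {c} {d,g} {h}
  W13: {b,c,d,g} {h}
  W14: {c} {d,g}
  W23: {a,e,f,h} {c} {d,g}
  W24: {c} {d,g} {f}
  W34: {c} {d,g} {f}
  W123: {c} {d,g} {h}
  W124: {c} {d,g}
  W134: {c} {d,g}
  W234: {c} {d,g} {f}
  W1234: {c} {d,g}
C dims 10,16,10,2; δ0: rk 8, SNF 1^8; δ1: rk 8, SNF 1^8; δ2: rk 2, SNF 1^2
degree 0: 10−8−0 = 2 → Ȟ^0 ≅ Z^2
degree 1: 16−8−8 = 0 → Ȟ^1 ≅ 0
degree 2: 10−2−8 = 0 → Ȟ^2 ≅ 0

Ȟ^0(U;F) ≅ Z^2, Ȟ^1(U;F) ≅ 0 and Ȟ^2(U;F) ≅ 0


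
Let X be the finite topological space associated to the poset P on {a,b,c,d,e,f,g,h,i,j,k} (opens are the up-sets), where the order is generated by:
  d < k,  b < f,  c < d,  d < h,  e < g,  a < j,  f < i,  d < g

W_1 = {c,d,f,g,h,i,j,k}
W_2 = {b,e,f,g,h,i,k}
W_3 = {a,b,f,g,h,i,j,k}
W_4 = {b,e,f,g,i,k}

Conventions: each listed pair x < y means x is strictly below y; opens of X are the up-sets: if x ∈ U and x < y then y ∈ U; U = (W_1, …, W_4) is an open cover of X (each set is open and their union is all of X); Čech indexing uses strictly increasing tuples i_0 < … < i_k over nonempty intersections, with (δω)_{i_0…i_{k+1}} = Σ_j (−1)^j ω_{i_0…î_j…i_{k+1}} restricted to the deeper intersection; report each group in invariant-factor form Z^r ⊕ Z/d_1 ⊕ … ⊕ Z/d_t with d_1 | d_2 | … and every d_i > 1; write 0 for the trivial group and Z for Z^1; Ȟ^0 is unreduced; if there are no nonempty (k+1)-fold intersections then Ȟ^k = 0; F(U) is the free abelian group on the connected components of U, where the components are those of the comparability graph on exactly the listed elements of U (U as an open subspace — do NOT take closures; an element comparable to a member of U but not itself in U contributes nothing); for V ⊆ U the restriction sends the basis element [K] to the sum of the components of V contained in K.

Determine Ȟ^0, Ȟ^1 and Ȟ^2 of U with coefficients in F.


nerve of the cover:
  W12={f,g,h,i,k} W13={f,g,h,i,j,k} W14={f,g,i,k} W23={b,f,g,h,i,k} W24={b,e,f,g,i,k} W34={b,f,g,i,k}
  W123={f,g,h,i,k} W124={f,g,i,k} W134={f,g,i,k} W234={b,f,g,i,k}
  W1234={f,g,i,k}
components per intersection:
  W1: {c,d,g,h,k} {f,i} {j}
  W2: {b,f,i} {e,g} {h} {k}
  W3: {a,j} {b,f,i} {g} {h} {k}
  W4: {b,f,i} {e,g} {k}
  W12: {f,i} {g} {h} {k}
  W13: {f,i} {g} {h} {j} {k}
  W14: {f,i} {g} {k}
  W23: {b,f,i} {g} {h} {k}
  W24: {b,f,i} {e,g} {k}
  W34: {b,f,i} {g} {k}
  W123: {f,i} {g} {h} {k}
  W124: {f,i} {g} {k}
  W134: {f,i} {g} {k}
  W234: {b,f,i} {g} {k}
  W1234: {f,i} {g} {k}
C dims 15,22,13,3; δ0: rk 12, SNF 1^12; δ1: rk 10, SNF 1^10; δ2: rk 3, SNF 1^3
Ȟ^0 = (15 − 12) − 0 = 3, so Ȟ^0 ≅ Z^3
Ȟ^1 = (22 − 10) − 12 = 0, so Ȟ^1 ≅ 0
Ȟ^2 = (13 − 3) − 10 = 0, so Ȟ^2 ≅ 0

Ȟ^0(U;F) ≅ Z^3, Ȟ^1(U;F) ≅ 0 and Ȟ^2(U;F) ≅ 0


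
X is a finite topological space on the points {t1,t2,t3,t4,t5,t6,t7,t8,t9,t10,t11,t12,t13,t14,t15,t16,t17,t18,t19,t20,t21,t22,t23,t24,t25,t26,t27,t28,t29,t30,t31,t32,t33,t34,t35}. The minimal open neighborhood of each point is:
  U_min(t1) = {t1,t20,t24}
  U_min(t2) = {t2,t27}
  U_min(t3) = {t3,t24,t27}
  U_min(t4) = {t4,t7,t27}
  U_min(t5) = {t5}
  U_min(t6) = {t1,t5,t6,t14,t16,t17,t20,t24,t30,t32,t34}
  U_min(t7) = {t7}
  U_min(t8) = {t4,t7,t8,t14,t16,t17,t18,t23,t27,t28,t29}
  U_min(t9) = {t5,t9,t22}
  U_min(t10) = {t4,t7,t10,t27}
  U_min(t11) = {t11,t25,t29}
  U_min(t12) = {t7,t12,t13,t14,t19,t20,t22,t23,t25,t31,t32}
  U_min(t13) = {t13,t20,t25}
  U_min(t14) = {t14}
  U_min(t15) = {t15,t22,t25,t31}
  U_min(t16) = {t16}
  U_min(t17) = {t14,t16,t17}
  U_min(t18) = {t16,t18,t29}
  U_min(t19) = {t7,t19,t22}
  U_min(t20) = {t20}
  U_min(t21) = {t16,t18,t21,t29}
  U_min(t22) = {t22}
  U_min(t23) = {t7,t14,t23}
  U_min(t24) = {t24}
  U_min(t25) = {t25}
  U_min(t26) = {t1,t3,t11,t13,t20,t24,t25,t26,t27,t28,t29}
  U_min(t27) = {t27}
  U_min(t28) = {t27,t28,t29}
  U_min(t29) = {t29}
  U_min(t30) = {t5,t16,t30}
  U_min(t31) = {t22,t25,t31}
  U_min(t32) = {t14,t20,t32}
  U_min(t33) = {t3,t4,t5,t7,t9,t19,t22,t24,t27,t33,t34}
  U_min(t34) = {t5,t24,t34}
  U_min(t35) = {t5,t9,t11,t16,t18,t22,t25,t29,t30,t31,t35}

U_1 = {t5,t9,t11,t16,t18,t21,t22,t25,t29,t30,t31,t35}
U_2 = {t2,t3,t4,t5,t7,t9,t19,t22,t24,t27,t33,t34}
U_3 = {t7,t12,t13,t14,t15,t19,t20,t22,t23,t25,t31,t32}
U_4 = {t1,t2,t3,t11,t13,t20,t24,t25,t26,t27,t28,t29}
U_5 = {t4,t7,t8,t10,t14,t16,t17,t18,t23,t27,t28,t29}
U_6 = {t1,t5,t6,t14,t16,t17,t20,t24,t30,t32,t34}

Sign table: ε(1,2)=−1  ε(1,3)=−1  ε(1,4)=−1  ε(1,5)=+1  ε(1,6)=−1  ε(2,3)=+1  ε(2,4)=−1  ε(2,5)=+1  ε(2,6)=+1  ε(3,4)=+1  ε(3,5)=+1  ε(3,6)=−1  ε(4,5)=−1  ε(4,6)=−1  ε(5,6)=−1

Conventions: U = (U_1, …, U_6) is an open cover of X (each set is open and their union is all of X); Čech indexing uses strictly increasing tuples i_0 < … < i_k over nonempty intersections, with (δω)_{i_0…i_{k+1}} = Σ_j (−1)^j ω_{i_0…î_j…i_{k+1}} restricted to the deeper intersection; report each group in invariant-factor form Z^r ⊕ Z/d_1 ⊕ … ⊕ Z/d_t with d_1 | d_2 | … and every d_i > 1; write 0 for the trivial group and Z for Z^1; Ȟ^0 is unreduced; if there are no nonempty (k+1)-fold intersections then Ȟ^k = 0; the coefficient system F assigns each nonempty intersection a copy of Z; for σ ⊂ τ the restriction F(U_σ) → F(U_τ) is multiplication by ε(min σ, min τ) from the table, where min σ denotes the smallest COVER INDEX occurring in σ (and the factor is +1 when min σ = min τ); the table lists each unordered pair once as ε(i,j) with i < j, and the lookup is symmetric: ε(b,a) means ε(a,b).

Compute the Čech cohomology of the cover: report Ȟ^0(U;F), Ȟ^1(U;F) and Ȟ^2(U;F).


nonempty overlaps:
  U12={t5,t9,t22} U13={t22,t25,t31} U14={t11,t25,t29} U15={t16,t18,t29} U16={t5,t16,t30} U23={t7,t19,t22} U24={t2,t3,t24,t27} U25={t4,t7,t27} U26={t5,t24,t34} U34={t13,t20,t25} U35={t7,t14,t23} U36={t14,t20,t32} U45={t27,t28,t29} U46={t1,t20,t24} U56={t14,t16,t17}
  U123={t22} U126={t5} U134={t25} U145={t29} U156={t16} U235={t7} U245={t27} U246={t24} U346={t20} U356={t14}
C dims 6,15,10; δ0: rk 6, SNF 1^5·2; δ1: rk 9, SNF 1^9
degree 0: 6−6−0 = 0 → Ȟ^0 ≅ 0
degree 1: 15−9−6 = 0 plus torsion [2] → Ȟ^1 ≅ Z/2
degree 2: 10−0−9 = 1 → Ȟ^2 ≅ Z

Ȟ^0 ≅ 0,  Ȟ^1 ≅ Z/2,  Ȟ^2 ≅ Z


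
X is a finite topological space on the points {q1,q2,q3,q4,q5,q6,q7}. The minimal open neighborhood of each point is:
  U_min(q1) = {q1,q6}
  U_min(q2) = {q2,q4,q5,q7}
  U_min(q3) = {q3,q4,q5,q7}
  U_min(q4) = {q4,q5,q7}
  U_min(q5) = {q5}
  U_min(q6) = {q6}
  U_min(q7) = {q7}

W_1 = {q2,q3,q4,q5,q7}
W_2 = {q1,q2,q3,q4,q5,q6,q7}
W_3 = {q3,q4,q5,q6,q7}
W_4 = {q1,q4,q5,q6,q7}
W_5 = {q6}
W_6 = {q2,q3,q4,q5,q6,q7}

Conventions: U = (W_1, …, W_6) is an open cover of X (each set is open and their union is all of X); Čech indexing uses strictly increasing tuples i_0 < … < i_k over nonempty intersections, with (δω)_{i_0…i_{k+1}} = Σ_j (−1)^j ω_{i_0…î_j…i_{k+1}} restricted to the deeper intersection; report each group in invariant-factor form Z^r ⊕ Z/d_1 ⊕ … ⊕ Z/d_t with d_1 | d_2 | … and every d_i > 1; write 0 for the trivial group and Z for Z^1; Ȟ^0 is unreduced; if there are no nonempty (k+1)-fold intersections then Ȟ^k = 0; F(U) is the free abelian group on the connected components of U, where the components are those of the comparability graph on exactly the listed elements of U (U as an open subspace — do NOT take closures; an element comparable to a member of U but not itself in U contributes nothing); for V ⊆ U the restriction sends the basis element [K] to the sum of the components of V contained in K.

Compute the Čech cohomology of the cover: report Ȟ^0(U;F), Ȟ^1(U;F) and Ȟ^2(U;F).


nerve of the cover:
  W12={q2,q3,q4,q5,q7} W13={q3,q4,q5,q7} W14={q4,q5,q7} W16={q2,q3,q4,q5,q7} W23={q3,q4,q5,q6,q7} W24={q1,q4,q5,q6,q7} W25={q6} W26={q2,q3,q4,q5,q6,q7} W34={q4,q5,q6,q7} W35={q6} W36={q3,q4,q5,q6,q7} W45={q6} W46={q4,q5,q6,q7} W56={q6}
  W123={q3,q4,q5,q7} W124={q4,q5,q7} W126={q2,q3,q4,q5,q7} W134={q4,q5,q7} W136={q3,q4,q5,q7} W146={q4,q5,q7} W234={q4,q5,q6,q7} W235={q6} W236={q3,q4,q5,q6,q7} W245={q6} W246={q4,q5,q6,q7} W256={q6} W345={q6} W346={q4,q5,q6,q7} W356={q6} W456={q6}
  W1234={q4,q5,q7} W1236={q3,q4,q5,q7} W1246={q4,q5,q7} W1346={q4,q5,q7} W2345={q6} W2346={q4,q5,q6,q7} W2356={q6} W2456={q6} W3456={q6}
  W12346={q4,q5,q7} W23456={q6}
components per intersection:
  W1: {q2,q3,q4,q5,q7}
  W2: {q1,q6} {q2,q3,q4,q5,q7}
  W3: {q3,q4,q5,q7} {q6}
  W4: {q1,q6} {q4,q5,q7}
  W5: {q6}
  W6: {q2,q3,q4,q5,q7} {q6}
  W12: {q2,q3,q4,q5,q7}
  W13: {q3,q4,q5,q7}
  W14: {q4,q5,q7}
  W16: {q2,q3,q4,q5,q7}
  W23: {q3,q4,q5,q7} {q6}
  W24: {q1,q6} {q4,q5,q7}
  W25: {q6}
  W26: {q2,q3,q4,q5,q7} {q6}
  W34: {q4,q5,q7} {q6}
  W35: {q6}
  W36: {q3,q4,q5,q7} {q6}
  W45: {q6}
  W46: {q4,q5,q7} {q6}
  W56: {q6}
  W123: {q3,q4,q5,q7}
  W124: {q4,q5,q7}
  W126: {q2,q3,q4,q5,q7}
  W134: {q4,q5,q7}
  W136: {q3,q4,q5,q7}
  W146: {q4,q5,q7}
  W234: {q4,q5,q7} {q6}
  W235: {q6}
  W236: {q3,q4,q5,q7} {q6}
  W245: {q6}
  W246: {q4,q5,q7} {q6}
  W256: {q6}
  W345: {q6}
  W346: {q4,q5,q7} {q6}
  W356: {q6}
  W456: {q6}
  W1234: {q4,q5,q7}
  W1236: {q3,q4,q5,q7}
  W1246: {q4,q5,q7}
  W1346: {q4,q5,q7}
  W2345: {q6}
  W2346: {q4,q5,q7} {q6}
  W2356: {q6}
  W2456: {q6}
  W3456: {q6}
  W12346: {q4,q5,q7}
  W23456: {q6}
C dims 10,20,20,10; δ0: rk 8, SNF 1^8; δ1: rk 12, SNF 1^12; δ2: rk 8, SNF 1^8
Ȟ^0 = (10 − 8) − 0 = 2, so Ȟ^0 ≅ Z^2
Ȟ^1 = (20 − 12) − 8 = 0, so Ȟ^1 ≅ 0
Ȟ^2 = (20 − 8) − 12 = 0, so Ȟ^2 ≅ 0

Ȟ^0 ≅ Z^2,  Ȟ^1 ≅ 0,  Ȟ^2 ≅ 0


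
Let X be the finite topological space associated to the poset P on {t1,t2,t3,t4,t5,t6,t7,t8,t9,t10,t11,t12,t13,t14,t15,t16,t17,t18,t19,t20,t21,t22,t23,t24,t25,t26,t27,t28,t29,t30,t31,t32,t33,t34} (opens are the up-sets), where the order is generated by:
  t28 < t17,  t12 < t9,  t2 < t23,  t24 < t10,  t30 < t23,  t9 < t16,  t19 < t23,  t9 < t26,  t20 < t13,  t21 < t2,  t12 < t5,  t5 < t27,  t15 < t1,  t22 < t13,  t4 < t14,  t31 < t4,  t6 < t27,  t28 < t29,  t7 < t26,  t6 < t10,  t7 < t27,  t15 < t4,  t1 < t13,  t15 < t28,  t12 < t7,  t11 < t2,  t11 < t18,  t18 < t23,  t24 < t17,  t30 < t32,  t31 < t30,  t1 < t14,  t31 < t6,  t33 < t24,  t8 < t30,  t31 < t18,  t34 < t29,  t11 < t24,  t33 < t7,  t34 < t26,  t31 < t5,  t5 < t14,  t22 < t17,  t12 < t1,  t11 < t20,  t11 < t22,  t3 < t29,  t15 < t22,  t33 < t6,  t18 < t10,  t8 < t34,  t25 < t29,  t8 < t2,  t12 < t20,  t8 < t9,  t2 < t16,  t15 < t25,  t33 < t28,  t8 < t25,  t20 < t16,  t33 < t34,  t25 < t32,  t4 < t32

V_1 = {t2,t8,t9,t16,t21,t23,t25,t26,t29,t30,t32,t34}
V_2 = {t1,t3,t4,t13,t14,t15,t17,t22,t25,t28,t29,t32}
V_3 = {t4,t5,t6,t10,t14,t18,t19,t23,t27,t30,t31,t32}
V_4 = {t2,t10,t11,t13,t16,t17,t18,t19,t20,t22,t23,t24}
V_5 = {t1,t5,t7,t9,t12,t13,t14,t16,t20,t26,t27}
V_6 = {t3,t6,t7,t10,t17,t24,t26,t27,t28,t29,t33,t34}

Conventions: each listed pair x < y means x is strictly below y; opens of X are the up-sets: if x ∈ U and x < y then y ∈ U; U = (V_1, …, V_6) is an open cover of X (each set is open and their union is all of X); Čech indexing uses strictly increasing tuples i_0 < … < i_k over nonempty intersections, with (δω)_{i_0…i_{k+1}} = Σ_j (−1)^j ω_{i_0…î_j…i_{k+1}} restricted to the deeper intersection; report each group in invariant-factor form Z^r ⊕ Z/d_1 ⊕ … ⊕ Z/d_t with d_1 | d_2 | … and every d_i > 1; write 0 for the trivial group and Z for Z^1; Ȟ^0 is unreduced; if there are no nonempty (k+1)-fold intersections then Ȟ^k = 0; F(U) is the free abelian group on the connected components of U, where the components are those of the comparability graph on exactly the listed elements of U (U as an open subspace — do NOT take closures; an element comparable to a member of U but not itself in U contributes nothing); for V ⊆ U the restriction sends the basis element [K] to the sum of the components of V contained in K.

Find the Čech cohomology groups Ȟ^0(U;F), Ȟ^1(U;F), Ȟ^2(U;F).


Ȟ^0 ≅ Z, Ȟ^1 ≅ 0, Ȟ^2 ≅ Z/2

nonempty intersections:
  V12={t25,t29,t32} V13={t23,t30,t32} V14={t2,t16,t23} V15={t9,t16,t26} V16={t26,t29,t34} V23={t4,t14,t32} V24={t13,t17,t22} V25={t1,t13,t14} V26={t3,t17,t28,t29} V34={t10,t18,t19,t23} V35={t5,t14,t27} V36={t6,t10,t27} V45={t13,t16,t20} V46={t10,t17,t24} V56={t7,t26,t27}
  V123={t32} V126={t29} V134={t23} V145={t16} V156={t26} V235={t14} V245={t13} V246={t17} V346={t10} V356={t27}
components per intersection:
  V1: {t2,t8,t9,t16,t21,t23,t25,t26,t29,t30,t32,t34}
  V2: {t1,t3,t4,t13,t14,t15,t17,t22,t25,t28,t29,t32}
  V3: {t4,t5,t6,t10,t14,t18,t19,t23,t27,t30,t31,t32}
  V4: {t2,t10,t11,t13,t16,t17,t18,t19,t20,t22,t23,t24}
  V5: {t1,t5,t7,t9,t12,t13,t14,t16,t20,t26,t27}
  V6: {t3,t6,t7,t10,t17,t24,t26,t27,t28,t29,t33,t34}
  V12: {t25,t29,t32}
  V13: {t23,t30,t32}
  V14: {t2,t16,t23}
  V15: {t9,t16,t26}
  V16: {t26,t29,t34}
  V23: {t4,t14,t32}
  V24: {t13,t17,t22}
  V25: {t1,t13,t14}
  V26: {t3,t17,t28,t29}
  V34: {t10,t18,t19,t23}
  V35: {t5,t14,t27}
  V36: {t6,t10,t27}
  V45: {t13,t16,t20}
  V46: {t10,t17,t24}
  V56: {t7,t26,t27}
  V123: {t32}
  V126: {t29}
  V134: {t23}
  V145: {t16}
  V156: {t26}
  V235: {t14}
  V245: {t13}
  V246: {t17}
  V346: {t10}
  V356: {t27}
C dims 6,15,10; δ0: rk 5, SNF 1^5; δ1: rk 10, SNF 1^9·2
Ȟ^0: (6−5)−0=1 ⇒ Z
Ȟ^1: (15−10)−5=0 ⇒ 0
Ȟ^2: (10−0)−10=0 plus torsion [2] ⇒ Z/2
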